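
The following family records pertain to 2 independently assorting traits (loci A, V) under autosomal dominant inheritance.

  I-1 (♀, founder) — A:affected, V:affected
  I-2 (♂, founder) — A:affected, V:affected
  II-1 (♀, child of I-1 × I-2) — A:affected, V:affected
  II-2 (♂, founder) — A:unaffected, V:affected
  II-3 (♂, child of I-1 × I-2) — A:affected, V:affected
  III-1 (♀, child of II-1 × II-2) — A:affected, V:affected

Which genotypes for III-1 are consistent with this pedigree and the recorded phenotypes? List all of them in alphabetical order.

III-1 ∈ {Aa VV, Aa Vv}

A/I-1 aff ·: Aa|AA
A/I-2 aff ·: Aa|AA
A/II-1 aff I-1×I-2: Aa|AA
A/II-2 un ·: aa
A/II-3 aff I-1×I-2: Aa|AA
A/III-1 aff II-1×II-2: Aa
⇒ A over [I-1,I-2,II-1,II-2,II-3,III-1]: 13 consistent
V/I-1 aff ·: Vv|VV
V/I-2 aff ·: Vv|VV
V/II-1 aff I-1×I-2: Vv|VV
V/II-2 aff ·: Vv|VV
V/II-3 aff I-1×I-2: Vv|VV
V/III-1 aff II-1×II-2: Vv|VV
⇒ V over [I-1,I-2,II-1,II-2,II-3,III-1]: 45 consistent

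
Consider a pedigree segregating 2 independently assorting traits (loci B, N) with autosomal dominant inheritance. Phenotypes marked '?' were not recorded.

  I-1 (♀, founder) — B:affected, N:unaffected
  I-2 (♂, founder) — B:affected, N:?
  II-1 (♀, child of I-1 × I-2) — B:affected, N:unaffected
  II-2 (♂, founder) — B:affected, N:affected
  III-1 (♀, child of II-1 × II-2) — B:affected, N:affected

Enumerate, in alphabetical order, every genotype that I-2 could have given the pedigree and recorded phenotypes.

B/I-1 aff ·: Bb|BB
B/I-2 aff ·: Bb|BB
B/II-1 aff I-1×I-2: Bb|BB
B/II-2 aff ·: Bb|BB
B/III-1 aff II-1×II-2: Bb|BB
⇒ B over [I-1,I-2,II-1,II-2,III-1]: 24 consistent
N/I-1 un ·: nn
N/I-2 ? ·: nn|Nn
N/II-1 un I-1×I-2: nn
N/II-2 aff ·: Nn|NN
N/III-1 aff II-1×II-2: Nn
⇒ N over [I-1,I-2,II-1,II-2,III-1]: 4 consistent

I-2 ∈ {BB Nn, BB nn, Bb Nn, Bb nn}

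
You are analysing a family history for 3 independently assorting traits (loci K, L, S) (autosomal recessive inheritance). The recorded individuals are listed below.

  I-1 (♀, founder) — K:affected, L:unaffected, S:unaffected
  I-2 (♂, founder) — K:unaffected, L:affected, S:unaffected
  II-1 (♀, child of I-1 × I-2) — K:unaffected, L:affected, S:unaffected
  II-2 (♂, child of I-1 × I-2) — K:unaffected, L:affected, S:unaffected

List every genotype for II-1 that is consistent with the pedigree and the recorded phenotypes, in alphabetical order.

II-1 ∈ {Kk ll SS, Kk ll Ss}

K/I-1 aff ·: kk
K/I-2 un ·: KK|Kk
K/II-1 un I-1×I-2: Kk
K/II-2 un I-1×I-2: Kk
⇒ K over [I-1,I-2,II-1,II-2]: 2 consistent
L/I-1 un ·: Ll
L/I-2 aff ·: ll
L/II-1 aff I-1×I-2: ll
L/II-2 aff I-1×I-2: ll
⇒ L over [I-1,I-2,II-1,II-2]: 1 consistent
S/I-1 un ·: SS|Ss
S/I-2 un ·: SS|Ss
S/II-1 un I-1×I-2: SS|Ss
S/II-2 un I-1×I-2: SS|Ss
⇒ S over [I-1,I-2,II-1,II-2]: 13 consistent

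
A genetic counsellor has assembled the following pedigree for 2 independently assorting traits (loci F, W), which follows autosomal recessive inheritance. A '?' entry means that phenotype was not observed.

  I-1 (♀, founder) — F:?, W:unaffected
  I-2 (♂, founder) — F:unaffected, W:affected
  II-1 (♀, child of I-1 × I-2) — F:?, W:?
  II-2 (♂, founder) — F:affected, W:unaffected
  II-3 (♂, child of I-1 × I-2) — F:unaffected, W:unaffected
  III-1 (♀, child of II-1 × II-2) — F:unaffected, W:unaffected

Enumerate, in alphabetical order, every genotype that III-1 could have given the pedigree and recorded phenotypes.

F/I-1 ? ·: FF|Ff|ff
F/I-2 un ·: FF|Ff
F/II-1 ? I-1×I-2: FF|Ff
F/II-2 aff ·: ff
F/II-3 un I-1×I-2: FF|Ff
F/III-1 un II-1×II-2: Ff
⇒ F over [I-1,I-2,II-1,II-2,II-3,III-1]: 15 consistent
W/I-1 un ·: WW|Ww
W/I-2 aff ·: ww
W/II-1 ? I-1×I-2: Ww|ww
W/II-2 un ·: WW|Ww
W/II-3 un I-1×I-2: Ww
W/III-1 un II-1×II-2: WW|Ww
⇒ W over [I-1,I-2,II-1,II-2,II-3,III-1]: 10 consistent

III-1 ∈ {Ff WW, Ff Ww}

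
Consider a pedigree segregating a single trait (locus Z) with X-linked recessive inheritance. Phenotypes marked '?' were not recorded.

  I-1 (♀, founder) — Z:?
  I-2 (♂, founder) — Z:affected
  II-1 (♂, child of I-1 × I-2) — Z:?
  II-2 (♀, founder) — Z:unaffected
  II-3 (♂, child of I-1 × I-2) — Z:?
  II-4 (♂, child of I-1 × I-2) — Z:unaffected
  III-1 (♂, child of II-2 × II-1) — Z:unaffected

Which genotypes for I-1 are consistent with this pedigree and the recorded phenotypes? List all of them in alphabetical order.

I-1 ∈ {X^ZX^Z, X^ZX^z}

Z/I-1 ? ·: X^ZX^Z|X^ZX^z
Z/I-2 aff ·: X^zY
Z/II-1 ? I-1×I-2: X^ZY|X^zY
Z/II-2 un ·: X^ZX^Z|X^ZX^z
Z/II-3 ? I-1×I-2: X^ZY|X^zY
Z/II-4 un I-1×I-2: X^ZY
Z/III-1 un II-2×II-1: X^ZY
⇒ Z over [I-1,I-2,II-1,II-2,II-3,II-4,III-1]: 10 consistent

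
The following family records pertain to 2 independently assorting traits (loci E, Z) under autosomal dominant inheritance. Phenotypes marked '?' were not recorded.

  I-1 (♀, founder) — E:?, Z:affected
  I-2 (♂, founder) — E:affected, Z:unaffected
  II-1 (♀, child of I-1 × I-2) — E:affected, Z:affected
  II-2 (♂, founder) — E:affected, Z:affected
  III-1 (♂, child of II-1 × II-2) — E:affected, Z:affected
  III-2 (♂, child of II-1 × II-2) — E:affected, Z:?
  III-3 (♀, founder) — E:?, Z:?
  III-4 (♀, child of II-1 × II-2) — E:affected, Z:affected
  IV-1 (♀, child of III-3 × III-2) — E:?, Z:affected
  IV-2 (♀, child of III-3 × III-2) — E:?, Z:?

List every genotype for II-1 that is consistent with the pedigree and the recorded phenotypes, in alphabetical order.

II-1 ∈ {EE Zz, Ee Zz}

E/I-1 ? ·: ee|Ee|EE
E/I-2 aff ·: Ee|EE
E/II-1 aff I-1×I-2: Ee|EE
E/II-2 aff ·: Ee|EE
E/III-1 aff II-1×II-2: Ee|EE
E/III-2 aff II-1×II-2: Ee|EE
E/III-3 ? ·: ee|Ee|EE
E/III-4 aff II-1×II-2: Ee|EE
E/IV-1 ? III-3×III-2: ee|Ee|EE
E/IV-2 ? III-3×III-2: ee|Ee|EE
⇒ E over [I-1,I-2,II-1,II-2,III-1,III-2,III-3,III-4,IV-1,IV-2]: 1312 consistent
Z/I-1 aff ·: Zz|ZZ
Z/I-2 un ·: zz
Z/II-1 aff I-1×I-2: Zz
Z/II-2 aff ·: Zz|ZZ
Z/III-1 aff II-1×II-2: Zz|ZZ
Z/III-2 ? II-1×II-2: zz|Zz|ZZ
Z/III-3 ? ·: zz|Zz|ZZ
Z/III-4 aff II-1×II-2: Zz|ZZ
Z/IV-1 aff III-3×III-2: Zz|ZZ
Z/IV-2 ? III-3×III-2: zz|Zz|ZZ
⇒ Z over [I-1,I-2,II-1,II-2,III-1,III-2,III-3,III-4,IV-1,IV-2]: 312 consistent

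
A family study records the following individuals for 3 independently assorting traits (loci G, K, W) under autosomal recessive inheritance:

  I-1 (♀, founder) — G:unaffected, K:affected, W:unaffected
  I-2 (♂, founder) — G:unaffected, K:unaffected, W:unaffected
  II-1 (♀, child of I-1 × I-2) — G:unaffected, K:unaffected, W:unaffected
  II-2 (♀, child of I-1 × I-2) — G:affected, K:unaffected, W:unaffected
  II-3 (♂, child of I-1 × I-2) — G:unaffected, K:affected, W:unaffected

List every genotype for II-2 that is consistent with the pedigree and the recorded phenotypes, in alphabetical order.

II-2 ∈ {gg Kk WW, gg Kk Ww}

G/I-1 un ·: Gg
G/I-2 un ·: Gg
G/II-1 un I-1×I-2: GG|Gg
G/II-2 aff I-1×I-2: gg
G/II-3 un I-1×I-2: GG|Gg
⇒ G over [I-1,I-2,II-1,II-2,II-3]: 4 consistent
K/I-1 aff ·: kk
K/I-2 un ·: Kk
K/II-1 un I-1×I-2: Kk
K/II-2 un I-1×I-2: Kk
K/II-3 aff I-1×I-2: kk
⇒ K over [I-1,I-2,II-1,II-2,II-3]: 1 consistent
W/I-1 un ·: WW|Ww
W/I-2 un ·: WW|Ww
W/II-1 un I-1×I-2: WW|Ww
W/II-2 un I-1×I-2: WW|Ww
W/II-3 un I-1×I-2: WW|Ww
⇒ W over [I-1,I-2,II-1,II-2,II-3]: 25 consistent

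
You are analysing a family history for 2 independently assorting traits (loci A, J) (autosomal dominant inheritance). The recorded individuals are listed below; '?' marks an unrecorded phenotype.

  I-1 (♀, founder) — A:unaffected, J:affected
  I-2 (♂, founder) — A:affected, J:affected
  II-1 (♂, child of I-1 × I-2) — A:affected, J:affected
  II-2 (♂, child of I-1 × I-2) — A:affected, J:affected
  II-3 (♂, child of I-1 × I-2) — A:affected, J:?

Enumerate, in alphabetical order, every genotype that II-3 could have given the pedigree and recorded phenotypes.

II-3 ∈ {Aa JJ, Aa Jj, Aa jj}

A/I-1 un ·: aa
A/I-2 aff ·: Aa|AA
A/II-1 aff I-1×I-2: Aa
A/II-2 aff I-1×I-2: Aa
A/II-3 aff I-1×I-2: Aa
⇒ A over [I-1,I-2,II-1,II-2,II-3]: 2 consistent
J/I-1 aff ·: Jj|JJ
J/I-2 aff ·: Jj|JJ
J/II-1 aff I-1×I-2: Jj|JJ
J/II-2 aff I-1×I-2: Jj|JJ
J/II-3 ? I-1×I-2: jj|Jj|JJ
⇒ J over [I-1,I-2,II-1,II-2,II-3]: 29 consistent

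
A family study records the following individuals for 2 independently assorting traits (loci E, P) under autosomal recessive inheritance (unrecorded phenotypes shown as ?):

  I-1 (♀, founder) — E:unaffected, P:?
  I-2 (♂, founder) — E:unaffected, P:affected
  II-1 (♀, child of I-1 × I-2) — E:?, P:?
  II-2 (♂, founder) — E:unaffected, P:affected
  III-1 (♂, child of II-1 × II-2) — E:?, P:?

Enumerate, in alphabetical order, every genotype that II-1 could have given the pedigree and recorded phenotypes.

II-1 ∈ {EE Pp, EE pp, Ee Pp, Ee pp, ee Pp, ee pp}

E/I-1 un ·: EE|Ee
E/I-2 un ·: EE|Ee
E/II-1 ? I-1×I-2: EE|Ee|ee
E/II-2 un ·: EE|Ee
E/III-1 ? II-1×II-2: EE|Ee|ee
⇒ E over [I-1,I-2,II-1,II-2,III-1]: 30 consistent
P/I-1 ? ·: PP|Pp|pp
P/I-2 aff ·: pp
P/II-1 ? I-1×I-2: Pp|pp
P/II-2 aff ·: pp
P/III-1 ? II-1×II-2: Pp|pp
⇒ P over [I-1,I-2,II-1,II-2,III-1]: 6 consistent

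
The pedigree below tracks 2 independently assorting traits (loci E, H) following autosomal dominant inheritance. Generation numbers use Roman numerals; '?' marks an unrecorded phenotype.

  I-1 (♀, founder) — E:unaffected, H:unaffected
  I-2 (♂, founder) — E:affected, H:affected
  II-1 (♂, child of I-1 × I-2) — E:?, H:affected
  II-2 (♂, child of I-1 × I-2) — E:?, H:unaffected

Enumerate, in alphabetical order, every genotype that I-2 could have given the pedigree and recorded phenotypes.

I-2 ∈ {EE Hh, Ee Hh}

E/I-1 un ·: ee
E/I-2 aff ·: Ee|EE
E/II-1 ? I-1×I-2: ee|Ee
E/II-2 ? I-1×I-2: ee|Ee
⇒ E over [I-1,I-2,II-1,II-2]: 5 consistent
H/I-1 un ·: hh
H/I-2 aff ·: Hh
H/II-1 aff I-1×I-2: Hh
H/II-2 un I-1×I-2: hh
⇒ H over [I-1,I-2,II-1,II-2]: 1 consistent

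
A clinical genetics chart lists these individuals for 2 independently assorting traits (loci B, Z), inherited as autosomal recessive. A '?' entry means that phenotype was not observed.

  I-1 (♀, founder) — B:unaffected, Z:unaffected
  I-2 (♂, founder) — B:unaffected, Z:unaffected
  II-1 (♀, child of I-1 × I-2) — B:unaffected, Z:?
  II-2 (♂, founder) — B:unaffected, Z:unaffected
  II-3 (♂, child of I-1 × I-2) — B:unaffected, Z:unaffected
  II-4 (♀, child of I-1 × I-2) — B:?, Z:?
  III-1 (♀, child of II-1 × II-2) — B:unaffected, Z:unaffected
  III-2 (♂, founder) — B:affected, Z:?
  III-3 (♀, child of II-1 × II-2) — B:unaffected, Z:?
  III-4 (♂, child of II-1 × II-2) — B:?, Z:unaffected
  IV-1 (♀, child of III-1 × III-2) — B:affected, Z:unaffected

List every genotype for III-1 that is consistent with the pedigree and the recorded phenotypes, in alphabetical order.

B/I-1 un ·: BB|Bb
B/I-2 un ·: BB|Bb
B/II-1 un I-1×I-2: BB|Bb
B/II-2 un ·: BB|Bb
B/II-3 un I-1×I-2: BB|Bb
B/II-4 ? I-1×I-2: BB|Bb|bb
B/III-1 un II-1×II-2: Bb
B/III-2 aff ·: bb
B/III-3 un II-1×II-2: BB|Bb
B/III-4 ? II-1×II-2: BB|Bb|bb
B/IV-1 aff III-1×III-2: bb
⇒ B over [I-1,I-2,II-1,II-2,II-3,II-4,III-1,III-2,III-3,III-4,IV-1]: 200 consistent
Z/I-1 un ·: ZZ|Zz
Z/I-2 un ·: ZZ|Zz
Z/II-1 ? I-1×I-2: ZZ|Zz|zz
Z/II-2 un ·: ZZ|Zz
Z/II-3 un I-1×I-2: ZZ|Zz
Z/II-4 ? I-1×I-2: ZZ|Zz|zz
Z/III-1 un II-1×II-2: ZZ|Zz
Z/III-2 ? ·: ZZ|Zz|zz
Z/III-3 ? II-1×II-2: ZZ|Zz|zz
Z/III-4 un II-1×II-2: ZZ|Zz
Z/IV-1 un III-1×III-2: ZZ|Zz
⇒ Z over [I-1,I-2,II-1,II-2,II-3,II-4,III-1,III-2,III-3,III-4,IV-1]: 1950 consistent

III-1 ∈ {Bb ZZ, Bb Zz}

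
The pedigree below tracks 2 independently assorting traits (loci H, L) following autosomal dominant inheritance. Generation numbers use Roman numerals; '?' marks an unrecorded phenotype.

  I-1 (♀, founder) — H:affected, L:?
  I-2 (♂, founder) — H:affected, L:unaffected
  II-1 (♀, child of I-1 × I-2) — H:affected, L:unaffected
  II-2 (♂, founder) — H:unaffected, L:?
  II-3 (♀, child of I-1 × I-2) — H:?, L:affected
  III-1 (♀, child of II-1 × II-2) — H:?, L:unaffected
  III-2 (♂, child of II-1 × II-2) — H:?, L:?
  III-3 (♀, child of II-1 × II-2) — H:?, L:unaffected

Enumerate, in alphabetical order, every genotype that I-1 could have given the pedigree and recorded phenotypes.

H/I-1 aff ·: Hh|HH
H/I-2 aff ·: Hh|HH
H/II-1 aff I-1×I-2: Hh|HH
H/II-2 un ·: hh
H/II-3 ? I-1×I-2: hh|Hh|HH
H/III-1 ? II-1×II-2: hh|Hh
H/III-2 ? II-1×II-2: hh|Hh
H/III-3 ? II-1×II-2: hh|Hh
⇒ H over [I-1,I-2,II-1,II-2,II-3,III-1,III-2,III-3]: 64 consistent
L/I-1 ? ·: Ll
L/I-2 un ·: ll
L/II-1 un I-1×I-2: ll
L/II-2 ? ·: ll|Ll
L/II-3 aff I-1×I-2: Ll
L/III-1 un II-1×II-2: ll
L/III-2 ? II-1×II-2: ll|Ll
L/III-3 un II-1×II-2: ll
⇒ L over [I-1,I-2,II-1,II-2,II-3,III-1,III-2,III-3]: 3 consistent

I-1 ∈ {HH Ll, Hh Ll}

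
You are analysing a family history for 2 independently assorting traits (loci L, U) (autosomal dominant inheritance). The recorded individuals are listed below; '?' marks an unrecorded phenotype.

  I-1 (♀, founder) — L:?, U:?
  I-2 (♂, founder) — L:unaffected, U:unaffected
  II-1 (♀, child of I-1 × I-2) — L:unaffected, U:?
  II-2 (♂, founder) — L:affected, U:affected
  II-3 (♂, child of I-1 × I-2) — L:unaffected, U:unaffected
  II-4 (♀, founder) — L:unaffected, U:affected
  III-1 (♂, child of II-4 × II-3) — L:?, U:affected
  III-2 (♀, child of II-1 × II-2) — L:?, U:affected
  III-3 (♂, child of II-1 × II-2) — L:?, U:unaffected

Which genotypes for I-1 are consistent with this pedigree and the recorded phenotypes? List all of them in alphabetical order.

I-1 ∈ {Ll Uu, Ll uu, ll Uu, ll uu}

L/I-1 ? ·: ll|Ll
L/I-2 un ·: ll
L/II-1 un I-1×I-2: ll
L/II-2 aff ·: Ll|LL
L/II-3 un I-1×I-2: ll
L/II-4 un ·: ll
L/III-1 ? II-4×II-3: ll
L/III-2 ? II-1×II-2: ll|Ll
L/III-3 ? II-1×II-2: ll|Ll
⇒ L over [I-1,I-2,II-1,II-2,II-3,II-4,III-1,III-2,III-3]: 10 consistent
U/I-1 ? ·: uu|Uu
U/I-2 un ·: uu
U/II-1 ? I-1×I-2: uu|Uu
U/II-2 aff ·: Uu
U/II-3 un I-1×I-2: uu
U/II-4 aff ·: Uu|UU
U/III-1 aff II-4×II-3: Uu
U/III-2 aff II-1×II-2: Uu|UU
U/III-3 un II-1×II-2: uu
⇒ U over [I-1,I-2,II-1,II-2,II-3,II-4,III-1,III-2,III-3]: 8 consistent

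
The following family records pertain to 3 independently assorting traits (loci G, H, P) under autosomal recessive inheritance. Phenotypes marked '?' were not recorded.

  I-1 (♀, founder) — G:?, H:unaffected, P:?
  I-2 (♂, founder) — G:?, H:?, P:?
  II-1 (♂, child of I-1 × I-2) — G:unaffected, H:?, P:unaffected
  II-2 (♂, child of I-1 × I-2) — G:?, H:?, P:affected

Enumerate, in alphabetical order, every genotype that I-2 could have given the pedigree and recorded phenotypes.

I-2 ∈ {GG HH Pp, GG HH pp, GG Hh Pp, GG Hh pp, GG hh Pp, GG hh pp, Gg HH Pp, Gg HH pp, Gg Hh Pp, Gg Hh pp, Gg hh Pp, Gg hh pp, gg HH Pp, gg HH pp, gg Hh Pp, gg Hh pp, gg hh Pp, gg hh pp}

G/I-1 ? ·: GG|Gg|gg
G/I-2 ? ·: GG|Gg|gg
G/II-1 un I-1×I-2: GG|Gg
G/II-2 ? I-1×I-2: GG|Gg|gg
⇒ G over [I-1,I-2,II-1,II-2]: 21 consistent
H/I-1 un ·: HH|Hh
H/I-2 ? ·: HH|Hh|hh
H/II-1 ? I-1×I-2: HH|Hh|hh
H/II-2 ? I-1×I-2: HH|Hh|hh
⇒ H over [I-1,I-2,II-1,II-2]: 23 consistent
P/I-1 ? ·: Pp|pp
P/I-2 ? ·: Pp|pp
P/II-1 un I-1×I-2: PP|Pp
P/II-2 aff I-1×I-2: pp
⇒ P over [I-1,I-2,II-1,II-2]: 4 consistent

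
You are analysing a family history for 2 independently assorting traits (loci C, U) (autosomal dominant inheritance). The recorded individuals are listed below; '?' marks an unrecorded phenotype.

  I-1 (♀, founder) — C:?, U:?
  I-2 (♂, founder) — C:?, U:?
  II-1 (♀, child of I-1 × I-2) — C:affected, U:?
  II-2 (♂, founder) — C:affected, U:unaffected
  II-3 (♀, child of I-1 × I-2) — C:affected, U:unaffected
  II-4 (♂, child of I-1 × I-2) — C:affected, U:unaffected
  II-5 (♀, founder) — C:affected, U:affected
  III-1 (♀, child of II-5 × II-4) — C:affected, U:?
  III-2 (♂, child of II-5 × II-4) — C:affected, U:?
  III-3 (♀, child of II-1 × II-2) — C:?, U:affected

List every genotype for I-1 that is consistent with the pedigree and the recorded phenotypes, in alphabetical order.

C/I-1 ? ·: cc|Cc|CC
C/I-2 ? ·: cc|Cc|CC
C/II-1 aff I-1×I-2: Cc|CC
C/II-2 aff ·: Cc|CC
C/II-3 aff I-1×I-2: Cc|CC
C/II-4 aff I-1×I-2: Cc|CC
C/II-5 aff ·: Cc|CC
C/III-1 aff II-5×II-4: Cc|CC
C/III-2 aff II-5×II-4: Cc|CC
C/III-3 ? II-1×II-2: cc|Cc|CC
⇒ C over [I-1,I-2,II-1,II-2,II-3,II-4,II-5,III-1,III-2,III-3]: 799 consistent
U/I-1 ? ·: uu|Uu
U/I-2 ? ·: uu|Uu
U/II-1 ? I-1×I-2: Uu|UU
U/II-2 un ·: uu
U/II-3 un I-1×I-2: uu
U/II-4 un I-1×I-2: uu
U/II-5 aff ·: Uu|UU
U/III-1 ? II-5×II-4: uu|Uu
U/III-2 ? II-5×II-4: uu|Uu
U/III-3 aff II-1×II-2: Uu
⇒ U over [I-1,I-2,II-1,II-2,II-3,II-4,II-5,III-1,III-2,III-3]: 20 consistent

I-1 ∈ {CC Uu, CC uu, Cc Uu, Cc uu, cc Uu, cc uu}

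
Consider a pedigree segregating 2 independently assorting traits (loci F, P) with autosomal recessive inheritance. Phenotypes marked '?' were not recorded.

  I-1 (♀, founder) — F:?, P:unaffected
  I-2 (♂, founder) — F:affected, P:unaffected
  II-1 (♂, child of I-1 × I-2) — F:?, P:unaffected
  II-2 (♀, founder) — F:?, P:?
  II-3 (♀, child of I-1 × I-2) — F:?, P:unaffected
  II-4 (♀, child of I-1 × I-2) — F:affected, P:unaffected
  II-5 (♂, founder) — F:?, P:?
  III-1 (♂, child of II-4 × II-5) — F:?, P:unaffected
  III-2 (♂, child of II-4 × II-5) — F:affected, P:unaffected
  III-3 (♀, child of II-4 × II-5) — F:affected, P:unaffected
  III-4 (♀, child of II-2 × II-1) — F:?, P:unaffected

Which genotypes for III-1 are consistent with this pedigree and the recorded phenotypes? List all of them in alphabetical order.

III-1 ∈ {Ff PP, Ff Pp, ff PP, ff Pp}

F/I-1 ? ·: Ff|ff
F/I-2 aff ·: ff
F/II-1 ? I-1×I-2: Ff|ff
F/II-2 ? ·: FF|Ff|ff
F/II-3 ? I-1×I-2: Ff|ff
F/II-4 aff I-1×I-2: ff
F/II-5 ? ·: Ff|ff
F/III-1 ? II-4×II-5: Ff|ff
F/III-2 aff II-4×II-5: ff
F/III-3 aff II-4×II-5: ff
F/III-4 ? II-2×II-1: FF|Ff|ff
⇒ F over [I-1,I-2,II-1,II-2,II-3,II-4,II-5,III-1,III-2,III-3,III-4]: 78 consistent
P/I-1 un ·: PP|Pp
P/I-2 un ·: PP|Pp
P/II-1 un I-1×I-2: PP|Pp
P/II-2 ? ·: PP|Pp|pp
P/II-3 un I-1×I-2: PP|Pp
P/II-4 un I-1×I-2: PP|Pp
P/II-5 ? ·: PP|Pp|pp
P/III-1 un II-4×II-5: PP|Pp
P/III-2 un II-4×II-5: PP|Pp
P/III-3 un II-4×II-5: PP|Pp
P/III-4 un II-2×II-1: PP|Pp
⇒ P over [I-1,I-2,II-1,II-2,II-3,II-4,II-5,III-1,III-2,III-3,III-4]: 1498 consistent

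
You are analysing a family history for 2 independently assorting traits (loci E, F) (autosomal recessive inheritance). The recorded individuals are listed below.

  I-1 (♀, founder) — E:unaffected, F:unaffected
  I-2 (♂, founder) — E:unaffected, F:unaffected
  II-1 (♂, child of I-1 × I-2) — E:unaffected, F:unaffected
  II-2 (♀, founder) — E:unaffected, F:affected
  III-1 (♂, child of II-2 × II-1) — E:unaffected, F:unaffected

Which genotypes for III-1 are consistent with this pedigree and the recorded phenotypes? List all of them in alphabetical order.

E/I-1 un ·: EE|Ee
E/I-2 un ·: EE|Ee
E/II-1 un I-1×I-2: EE|Ee
E/II-2 un ·: EE|Ee
E/III-1 un II-2×II-1: EE|Ee
⇒ E over [I-1,I-2,II-1,II-2,III-1]: 24 consistent
F/I-1 un ·: FF|Ff
F/I-2 un ·: FF|Ff
F/II-1 un I-1×I-2: FF|Ff
F/II-2 aff ·: ff
F/III-1 un II-2×II-1: Ff
⇒ F over [I-1,I-2,II-1,II-2,III-1]: 7 consistent

III-1 ∈ {EE Ff, Ee Ff}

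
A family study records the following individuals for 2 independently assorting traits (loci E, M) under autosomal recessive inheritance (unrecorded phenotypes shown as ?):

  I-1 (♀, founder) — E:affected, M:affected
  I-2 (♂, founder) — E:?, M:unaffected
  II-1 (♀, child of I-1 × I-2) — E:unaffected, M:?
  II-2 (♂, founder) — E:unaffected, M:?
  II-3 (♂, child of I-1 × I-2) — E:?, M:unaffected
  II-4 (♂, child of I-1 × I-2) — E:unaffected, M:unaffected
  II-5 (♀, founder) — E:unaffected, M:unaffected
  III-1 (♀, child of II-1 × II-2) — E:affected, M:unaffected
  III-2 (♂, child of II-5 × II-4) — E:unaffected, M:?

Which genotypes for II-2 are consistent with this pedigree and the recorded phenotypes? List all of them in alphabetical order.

E/I-1 aff ·: ee
E/I-2 ? ·: EE|Ee
E/II-1 un I-1×I-2: Ee
E/II-2 un ·: Ee
E/II-3 ? I-1×I-2: Ee|ee
E/II-4 un I-1×I-2: Ee
E/II-5 un ·: EE|Ee
E/III-1 aff II-1×II-2: ee
E/III-2 un II-5×II-4: EE|Ee
⇒ E over [I-1,I-2,II-1,II-2,II-3,II-4,II-5,III-1,III-2]: 12 consistent
M/I-1 aff ·: mm
M/I-2 un ·: MM|Mm
M/II-1 ? I-1×I-2: Mm|mm
M/II-2 ? ·: MM|Mm|mm
M/II-3 un I-1×I-2: Mm
M/II-4 un I-1×I-2: Mm
M/II-5 un ·: MM|Mm
M/III-1 un II-1×II-2: MM|Mm
M/III-2 ? II-5×II-4: MM|Mm|mm
⇒ M over [I-1,I-2,II-1,II-2,II-3,II-4,II-5,III-1,III-2]: 60 consistent

II-2 ∈ {Ee MM, Ee Mm, Ee mm}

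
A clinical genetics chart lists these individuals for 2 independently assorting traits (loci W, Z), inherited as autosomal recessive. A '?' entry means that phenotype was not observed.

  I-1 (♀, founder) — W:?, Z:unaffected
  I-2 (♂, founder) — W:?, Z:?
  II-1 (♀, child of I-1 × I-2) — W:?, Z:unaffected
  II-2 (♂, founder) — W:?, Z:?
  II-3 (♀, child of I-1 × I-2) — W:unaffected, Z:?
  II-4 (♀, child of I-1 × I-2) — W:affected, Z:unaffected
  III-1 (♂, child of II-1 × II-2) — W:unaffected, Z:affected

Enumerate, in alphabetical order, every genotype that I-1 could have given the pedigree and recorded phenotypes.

I-1 ∈ {Ww ZZ, Ww Zz, ww ZZ, ww Zz}

W/I-1 ? ·: Ww|ww
W/I-2 ? ·: Ww|ww
W/II-1 ? I-1×I-2: WW|Ww|ww
W/II-2 ? ·: WW|Ww|ww
W/II-3 un I-1×I-2: WW|Ww
W/II-4 aff I-1×I-2: ww
W/III-1 un II-1×II-2: WW|Ww
⇒ W over [I-1,I-2,II-1,II-2,II-3,II-4,III-1]: 36 consistent
Z/I-1 un ·: ZZ|Zz
Z/I-2 ? ·: ZZ|Zz|zz
Z/II-1 un I-1×I-2: Zz
Z/II-2 ? ·: Zz|zz
Z/II-3 ? I-1×I-2: ZZ|Zz|zz
Z/II-4 un I-1×I-2: ZZ|Zz
Z/III-1 aff II-1×II-2: zz
⇒ Z over [I-1,I-2,II-1,II-2,II-3,II-4,III-1]: 34 consistent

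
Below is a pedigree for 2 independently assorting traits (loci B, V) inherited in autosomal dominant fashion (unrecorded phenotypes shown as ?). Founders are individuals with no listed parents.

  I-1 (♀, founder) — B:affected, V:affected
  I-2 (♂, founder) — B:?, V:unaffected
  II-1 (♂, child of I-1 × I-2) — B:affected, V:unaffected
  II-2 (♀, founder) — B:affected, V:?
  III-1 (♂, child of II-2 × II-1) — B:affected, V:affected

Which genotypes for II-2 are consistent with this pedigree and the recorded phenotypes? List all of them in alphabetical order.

II-2 ∈ {BB VV, BB Vv, Bb VV, Bb Vv}

B/I-1 aff ·: Bb|BB
B/I-2 ? ·: bb|Bb|BB
B/II-1 aff I-1×I-2: Bb|BB
B/II-2 aff ·: Bb|BB
B/III-1 aff II-2×II-1: Bb|BB
⇒ B over [I-1,I-2,II-1,II-2,III-1]: 32 consistent
V/I-1 aff ·: Vv
V/I-2 un ·: vv
V/II-1 un I-1×I-2: vv
V/II-2 ? ·: Vv|VV
V/III-1 aff II-2×II-1: Vv
⇒ V over [I-1,I-2,II-1,II-2,III-1]: 2 consistent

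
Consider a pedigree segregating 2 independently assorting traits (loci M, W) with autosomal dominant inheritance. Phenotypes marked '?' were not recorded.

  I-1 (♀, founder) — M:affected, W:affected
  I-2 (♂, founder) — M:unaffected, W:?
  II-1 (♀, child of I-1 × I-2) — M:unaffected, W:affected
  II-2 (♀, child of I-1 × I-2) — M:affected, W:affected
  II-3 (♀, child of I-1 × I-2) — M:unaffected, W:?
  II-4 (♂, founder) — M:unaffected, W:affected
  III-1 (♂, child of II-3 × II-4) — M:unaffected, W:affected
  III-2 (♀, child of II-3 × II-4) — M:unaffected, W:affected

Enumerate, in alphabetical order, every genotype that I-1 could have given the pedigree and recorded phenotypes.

I-1 ∈ {Mm WW, Mm Ww}

M/I-1 aff ·: Mm
M/I-2 un ·: mm
M/II-1 un I-1×I-2: mm
M/II-2 aff I-1×I-2: Mm
M/II-3 un I-1×I-2: mm
M/II-4 un ·: mm
M/III-1 un II-3×II-4: mm
M/III-2 un II-3×II-4: mm
⇒ M over [I-1,I-2,II-1,II-2,II-3,II-4,III-1,III-2]: 1 consistent
W/I-1 aff ·: Ww|WW
W/I-2 ? ·: ww|Ww|WW
W/II-1 aff I-1×I-2: Ww|WW
W/II-2 aff I-1×I-2: Ww|WW
W/II-3 ? I-1×I-2: ww|Ww|WW
W/II-4 aff ·: Ww|WW
W/III-1 aff II-3×II-4: Ww|WW
W/III-2 aff II-3×II-4: Ww|WW
⇒ W over [I-1,I-2,II-1,II-2,II-3,II-4,III-1,III-2]: 187 consistent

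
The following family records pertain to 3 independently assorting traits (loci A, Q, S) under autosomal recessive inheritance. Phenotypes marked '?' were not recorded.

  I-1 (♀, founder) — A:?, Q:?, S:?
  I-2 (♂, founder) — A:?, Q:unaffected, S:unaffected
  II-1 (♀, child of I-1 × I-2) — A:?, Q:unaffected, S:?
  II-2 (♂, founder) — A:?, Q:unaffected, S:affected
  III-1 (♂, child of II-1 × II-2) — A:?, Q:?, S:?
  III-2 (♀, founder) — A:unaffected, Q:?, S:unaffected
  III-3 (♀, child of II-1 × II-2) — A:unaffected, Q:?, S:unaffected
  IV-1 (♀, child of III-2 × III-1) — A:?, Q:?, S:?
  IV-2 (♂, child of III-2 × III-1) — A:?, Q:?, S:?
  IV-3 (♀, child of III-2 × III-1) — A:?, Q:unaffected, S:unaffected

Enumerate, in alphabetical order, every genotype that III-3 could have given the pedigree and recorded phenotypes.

III-3 ∈ {AA QQ Ss, AA Qq Ss, AA qq Ss, Aa QQ Ss, Aa Qq Ss, Aa qq Ss}

A/I-1 ? ·: AA|Aa|aa
A/I-2 ? ·: AA|Aa|aa
A/II-1 ? I-1×I-2: AA|Aa|aa
A/II-2 ? ·: AA|Aa|aa
A/III-1 ? II-1×II-2: AA|Aa|aa
A/III-2 un ·: AA|Aa
A/III-3 un II-1×II-2: AA|Aa
A/IV-1 ? III-2×III-1: AA|Aa|aa
A/IV-2 ? III-2×III-1: AA|Aa|aa
A/IV-3 ? III-2×III-1: AA|Aa|aa
⇒ A over [I-1,I-2,II-1,II-2,III-1,III-2,III-3,IV-1,IV-2,IV-3]: 2510 consistent
Q/I-1 ? ·: QQ|Qq|qq
Q/I-2 un ·: QQ|Qq
Q/II-1 un I-1×I-2: QQ|Qq
Q/II-2 un ·: QQ|Qq
Q/III-1 ? II-1×II-2: QQ|Qq|qq
Q/III-2 ? ·: QQ|Qq|qq
Q/III-3 ? II-1×II-2: QQ|Qq|qq
Q/IV-1 ? III-2×III-1: QQ|Qq|qq
Q/IV-2 ? III-2×III-1: QQ|Qq|qq
Q/IV-3 un III-2×III-1: QQ|Qq
⇒ Q over [I-1,I-2,II-1,II-2,III-1,III-2,III-3,IV-1,IV-2,IV-3]: 1435 consistent
S/I-1 ? ·: SS|Ss|ss
S/I-2 un ·: SS|Ss
S/II-1 ? I-1×I-2: SS|Ss
S/II-2 aff ·: ss
S/III-1 ? II-1×II-2: Ss|ss
S/III-2 un ·: SS|Ss
S/III-3 un II-1×II-2: Ss
S/IV-1 ? III-2×III-1: SS|Ss|ss
S/IV-2 ? III-2×III-1: SS|Ss|ss
S/IV-3 un III-2×III-1: SS|Ss
⇒ S over [I-1,I-2,II-1,II-2,III-1,III-2,III-3,IV-1,IV-2,IV-3]: 259 consistent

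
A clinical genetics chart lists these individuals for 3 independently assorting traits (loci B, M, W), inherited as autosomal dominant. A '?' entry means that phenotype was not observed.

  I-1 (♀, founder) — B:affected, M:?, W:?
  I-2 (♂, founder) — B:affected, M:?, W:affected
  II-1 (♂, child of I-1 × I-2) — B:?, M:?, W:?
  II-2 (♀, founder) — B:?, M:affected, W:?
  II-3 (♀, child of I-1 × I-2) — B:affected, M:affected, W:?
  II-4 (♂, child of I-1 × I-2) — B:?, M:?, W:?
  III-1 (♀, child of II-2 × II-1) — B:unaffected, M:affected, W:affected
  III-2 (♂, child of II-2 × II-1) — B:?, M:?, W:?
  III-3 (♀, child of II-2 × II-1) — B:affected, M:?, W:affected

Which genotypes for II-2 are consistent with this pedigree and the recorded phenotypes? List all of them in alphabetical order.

II-2 ∈ {Bb MM WW, Bb MM Ww, Bb MM ww, Bb Mm WW, Bb Mm Ww, Bb Mm ww, bb MM WW, bb MM Ww, bb MM ww, bb Mm WW, bb Mm Ww, bb Mm ww}

B/I-1 aff ·: Bb|BB
B/I-2 aff ·: Bb|BB
B/II-1 ? I-1×I-2: bb|Bb
B/II-2 ? ·: bb|Bb
B/II-3 aff I-1×I-2: Bb|BB
B/II-4 ? I-1×I-2: bb|Bb|BB
B/III-1 un II-2×II-1: bb
B/III-2 ? II-2×II-1: bb|Bb|BB
B/III-3 aff II-2×II-1: Bb|BB
⇒ B over [I-1,I-2,II-1,II-2,II-3,II-4,III-1,III-2,III-3]: 124 consistent
M/I-1 ? ·: mm|Mm|MM
M/I-2 ? ·: mm|Mm|MM
M/II-1 ? I-1×I-2: mm|Mm|MM
M/II-2 aff ·: Mm|MM
M/II-3 aff I-1×I-2: Mm|MM
M/II-4 ? I-1×I-2: mm|Mm|MM
M/III-1 aff II-2×II-1: Mm|MM
M/III-2 ? II-2×II-1: mm|Mm|MM
M/III-3 ? II-2×II-1: mm|Mm|MM
⇒ M over [I-1,I-2,II-1,II-2,II-3,II-4,III-1,III-2,III-3]: 705 consistent
W/I-1 ? ·: ww|Ww|WW
W/I-2 aff ·: Ww|WW
W/II-1 ? I-1×I-2: ww|Ww|WW
W/II-2 ? ·: ww|Ww|WW
W/II-3 ? I-1×I-2: ww|Ww|WW
W/II-4 ? I-1×I-2: ww|Ww|WW
W/III-1 aff II-2×II-1: Ww|WW
W/III-2 ? II-2×II-1: ww|Ww|WW
W/III-3 aff II-2×II-1: Ww|WW
⇒ W over [I-1,I-2,II-1,II-2,II-3,II-4,III-1,III-2,III-3]: 703 consistent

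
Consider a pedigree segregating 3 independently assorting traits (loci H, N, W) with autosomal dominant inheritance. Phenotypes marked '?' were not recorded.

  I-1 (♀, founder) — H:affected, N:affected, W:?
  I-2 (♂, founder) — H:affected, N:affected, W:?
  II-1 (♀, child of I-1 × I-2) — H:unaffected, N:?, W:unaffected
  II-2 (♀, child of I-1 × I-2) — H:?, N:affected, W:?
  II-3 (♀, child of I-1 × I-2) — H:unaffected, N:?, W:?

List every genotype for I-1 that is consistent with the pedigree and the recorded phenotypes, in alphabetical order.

I-1 ∈ {Hh NN Ww, Hh NN ww, Hh Nn Ww, Hh Nn ww}

H/I-1 aff ·: Hh
H/I-2 aff ·: Hh
H/II-1 un I-1×I-2: hh
H/II-2 ? I-1×I-2: hh|Hh|HH
H/II-3 un I-1×I-2: hh
⇒ H over [I-1,I-2,II-1,II-2,II-3]: 3 consistent
N/I-1 aff ·: Nn|NN
N/I-2 aff ·: Nn|NN
N/II-1 ? I-1×I-2: nn|Nn|NN
N/II-2 aff I-1×I-2: Nn|NN
N/II-3 ? I-1×I-2: nn|Nn|NN
⇒ N over [I-1,I-2,II-1,II-2,II-3]: 35 consistent
W/I-1 ? ·: ww|Ww
W/I-2 ? ·: ww|Ww
W/II-1 un I-1×I-2: ww
W/II-2 ? I-1×I-2: ww|Ww|WW
W/II-3 ? I-1×I-2: ww|Ww|WW
⇒ W over [I-1,I-2,II-1,II-2,II-3]: 18 consistent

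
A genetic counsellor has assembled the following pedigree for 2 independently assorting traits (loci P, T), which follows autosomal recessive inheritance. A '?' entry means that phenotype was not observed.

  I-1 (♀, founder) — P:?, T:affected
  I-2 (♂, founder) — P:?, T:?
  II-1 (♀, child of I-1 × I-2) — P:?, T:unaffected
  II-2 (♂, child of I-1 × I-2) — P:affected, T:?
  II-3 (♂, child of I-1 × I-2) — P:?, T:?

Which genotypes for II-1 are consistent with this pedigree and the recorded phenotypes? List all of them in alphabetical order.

P/I-1 ? ·: Pp|pp
P/I-2 ? ·: Pp|pp
P/II-1 ? I-1×I-2: PP|Pp|pp
P/II-2 aff I-1×I-2: pp
P/II-3 ? I-1×I-2: PP|Pp|pp
⇒ P over [I-1,I-2,II-1,II-2,II-3]: 18 consistent
T/I-1 aff ·: tt
T/I-2 ? ·: TT|Tt
T/II-1 un I-1×I-2: Tt
T/II-2 ? I-1×I-2: Tt|tt
T/II-3 ? I-1×I-2: Tt|tt
⇒ T over [I-1,I-2,II-1,II-2,II-3]: 5 consistent

II-1 ∈ {PP Tt, Pp Tt, pp Tt}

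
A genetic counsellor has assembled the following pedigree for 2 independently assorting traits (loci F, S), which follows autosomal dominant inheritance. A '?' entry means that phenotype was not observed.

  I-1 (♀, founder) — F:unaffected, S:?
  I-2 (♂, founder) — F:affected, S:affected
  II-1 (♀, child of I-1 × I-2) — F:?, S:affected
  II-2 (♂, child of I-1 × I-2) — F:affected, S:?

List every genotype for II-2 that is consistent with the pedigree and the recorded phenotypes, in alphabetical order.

F/I-1 un ·: ff
F/I-2 aff ·: Ff|FF
F/II-1 ? I-1×I-2: ff|Ff
F/II-2 aff I-1×I-2: Ff
⇒ F over [I-1,I-2,II-1,II-2]: 3 consistent
S/I-1 ? ·: ss|Ss|SS
S/I-2 aff ·: Ss|SS
S/II-1 aff I-1×I-2: Ss|SS
S/II-2 ? I-1×I-2: ss|Ss|SS
⇒ S over [I-1,I-2,II-1,II-2]: 18 consistent

II-2 ∈ {Ff SS, Ff Ss, Ff ss}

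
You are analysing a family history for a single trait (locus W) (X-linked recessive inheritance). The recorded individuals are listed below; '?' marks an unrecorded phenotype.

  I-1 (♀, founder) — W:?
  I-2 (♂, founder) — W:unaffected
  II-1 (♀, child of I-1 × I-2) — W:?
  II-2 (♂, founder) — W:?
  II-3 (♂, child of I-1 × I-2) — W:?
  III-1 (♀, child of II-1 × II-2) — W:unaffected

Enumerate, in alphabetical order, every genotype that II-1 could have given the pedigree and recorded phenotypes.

W/I-1 ? ·: X^WX^W|X^WX^w|X^wX^w
W/I-2 un ·: X^WY
W/II-1 ? I-1×I-2: X^WX^W|X^WX^w
W/II-2 ? ·: X^WY|X^wY
W/II-3 ? I-1×I-2: X^WY|X^wY
W/III-1 un II-1×II-2: X^WX^W|X^WX^w
⇒ W over [I-1,I-2,II-1,II-2,II-3,III-1]: 15 consistent

II-1 ∈ {X^WX^W, X^WX^w}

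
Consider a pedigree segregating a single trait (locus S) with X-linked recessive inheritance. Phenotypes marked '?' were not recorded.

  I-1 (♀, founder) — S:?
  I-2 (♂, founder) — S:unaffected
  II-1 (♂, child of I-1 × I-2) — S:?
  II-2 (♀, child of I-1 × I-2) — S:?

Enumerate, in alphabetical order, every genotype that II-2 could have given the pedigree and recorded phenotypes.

II-2 ∈ {X^SX^S, X^SX^s}

S/I-1 ? ·: X^SX^S|X^SX^s|X^sX^s
S/I-2 un ·: X^SY
S/II-1 ? I-1×I-2: X^SY|X^sY
S/II-2 ? I-1×I-2: X^SX^S|X^SX^s
⇒ S over [I-1,I-2,II-1,II-2]: 6 consistent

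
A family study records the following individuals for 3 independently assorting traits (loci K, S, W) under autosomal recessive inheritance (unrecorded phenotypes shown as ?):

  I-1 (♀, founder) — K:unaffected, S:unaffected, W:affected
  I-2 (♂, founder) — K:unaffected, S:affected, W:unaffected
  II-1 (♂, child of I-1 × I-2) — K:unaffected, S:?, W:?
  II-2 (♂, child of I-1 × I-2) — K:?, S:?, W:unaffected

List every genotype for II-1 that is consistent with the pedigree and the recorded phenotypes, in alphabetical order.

K/I-1 un ·: KK|Kk
K/I-2 un ·: KK|Kk
K/II-1 un I-1×I-2: KK|Kk
K/II-2 ? I-1×I-2: KK|Kk|kk
⇒ K over [I-1,I-2,II-1,II-2]: 15 consistent
S/I-1 un ·: SS|Ss
S/I-2 aff ·: ss
S/II-1 ? I-1×I-2: Ss|ss
S/II-2 ? I-1×I-2: Ss|ss
⇒ S over [I-1,I-2,II-1,II-2]: 5 consistent
W/I-1 aff ·: ww
W/I-2 un ·: WW|Ww
W/II-1 ? I-1×I-2: Ww|ww
W/II-2 un I-1×I-2: Ww
⇒ W over [I-1,I-2,II-1,II-2]: 3 consistent

II-1 ∈ {KK Ss Ww, KK Ss ww, KK ss Ww, KK ss ww, Kk Ss Ww, Kk Ss ww, Kk ss Ww, Kk ss ww}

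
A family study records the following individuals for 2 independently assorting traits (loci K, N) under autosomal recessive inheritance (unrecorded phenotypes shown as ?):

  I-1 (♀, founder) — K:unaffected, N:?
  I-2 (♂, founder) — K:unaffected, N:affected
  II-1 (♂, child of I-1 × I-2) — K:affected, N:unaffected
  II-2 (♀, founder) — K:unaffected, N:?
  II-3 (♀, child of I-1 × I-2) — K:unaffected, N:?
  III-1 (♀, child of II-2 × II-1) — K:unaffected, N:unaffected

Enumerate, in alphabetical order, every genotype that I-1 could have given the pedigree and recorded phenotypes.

K/I-1 un ·: Kk
K/I-2 un ·: Kk
K/II-1 aff I-1×I-2: kk
K/II-2 un ·: KK|Kk
K/II-3 un I-1×I-2: KK|Kk
K/III-1 un II-2×II-1: Kk
⇒ K over [I-1,I-2,II-1,II-2,II-3,III-1]: 4 consistent
N/I-1 ? ·: NN|Nn
N/I-2 aff ·: nn
N/II-1 un I-1×I-2: Nn
N/II-2 ? ·: NN|Nn|nn
N/II-3 ? I-1×I-2: Nn|nn
N/III-1 un II-2×II-1: NN|Nn
⇒ N over [I-1,I-2,II-1,II-2,II-3,III-1]: 15 consistent

I-1 ∈ {Kk NN, Kk Nn}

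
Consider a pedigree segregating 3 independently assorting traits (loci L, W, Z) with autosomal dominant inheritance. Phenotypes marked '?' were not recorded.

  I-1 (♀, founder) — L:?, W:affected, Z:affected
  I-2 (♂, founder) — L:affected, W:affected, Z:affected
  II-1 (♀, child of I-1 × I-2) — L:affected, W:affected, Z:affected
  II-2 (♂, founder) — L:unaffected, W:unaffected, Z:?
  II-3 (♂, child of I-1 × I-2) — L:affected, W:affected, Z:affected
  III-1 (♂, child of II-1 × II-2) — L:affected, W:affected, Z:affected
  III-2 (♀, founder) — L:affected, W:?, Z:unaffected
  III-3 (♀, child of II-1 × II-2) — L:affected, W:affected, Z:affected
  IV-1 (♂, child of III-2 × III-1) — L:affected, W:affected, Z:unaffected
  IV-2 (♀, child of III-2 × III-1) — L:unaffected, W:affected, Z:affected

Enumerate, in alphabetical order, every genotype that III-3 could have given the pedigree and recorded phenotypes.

L/I-1 ? ·: ll|Ll|LL
L/I-2 aff ·: Ll|LL
L/II-1 aff I-1×I-2: Ll|LL
L/II-2 un ·: ll
L/II-3 aff I-1×I-2: Ll|LL
L/III-1 aff II-1×II-2: Ll
L/III-2 aff ·: Ll
L/III-3 aff II-1×II-2: Ll
L/IV-1 aff III-2×III-1: Ll|LL
L/IV-2 un III-2×III-1: ll
⇒ L over [I-1,I-2,II-1,II-2,II-3,III-1,III-2,III-3,IV-1,IV-2]: 30 consistent
W/I-1 aff ·: Ww|WW
W/I-2 aff ·: Ww|WW
W/II-1 aff I-1×I-2: Ww|WW
W/II-2 un ·: ww
W/II-3 aff I-1×I-2: Ww|WW
W/III-1 aff II-1×II-2: Ww
W/III-2 ? ·: ww|Ww|WW
W/III-3 aff II-1×II-2: Ww
W/IV-1 aff III-2×III-1: Ww|WW
W/IV-2 aff III-2×III-1: Ww|WW
⇒ W over [I-1,I-2,II-1,II-2,II-3,III-1,III-2,III-3,IV-1,IV-2]: 117 consistent
Z/I-1 aff ·: Zz|ZZ
Z/I-2 aff ·: Zz|ZZ
Z/II-1 aff I-1×I-2: Zz|ZZ
Z/II-2 ? ·: zz|Zz|ZZ
Z/II-3 aff I-1×I-2: Zz|ZZ
Z/III-1 aff II-1×II-2: Zz
Z/III-2 un ·: zz
Z/III-3 aff II-1×II-2: Zz|ZZ
Z/IV-1 un III-2×III-1: zz
Z/IV-2 aff III-2×III-1: Zz
⇒ Z over [I-1,I-2,II-1,II-2,II-3,III-1,III-2,III-3,IV-1,IV-2]: 51 consistent

III-3 ∈ {Ll Ww ZZ, Ll Ww Zz}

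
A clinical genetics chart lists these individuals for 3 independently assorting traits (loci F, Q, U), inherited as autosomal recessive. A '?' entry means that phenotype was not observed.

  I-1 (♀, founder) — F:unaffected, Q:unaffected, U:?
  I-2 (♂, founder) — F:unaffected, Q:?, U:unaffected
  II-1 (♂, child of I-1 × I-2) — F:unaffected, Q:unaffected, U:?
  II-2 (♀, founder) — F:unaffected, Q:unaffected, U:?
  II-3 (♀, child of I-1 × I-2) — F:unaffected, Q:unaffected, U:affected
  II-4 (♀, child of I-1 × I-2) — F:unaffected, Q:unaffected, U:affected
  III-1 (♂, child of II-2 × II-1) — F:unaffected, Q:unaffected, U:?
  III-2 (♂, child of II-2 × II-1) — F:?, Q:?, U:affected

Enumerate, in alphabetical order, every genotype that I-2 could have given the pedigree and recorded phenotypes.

I-2 ∈ {FF QQ Uu, FF Qq Uu, FF qq Uu, Ff QQ Uu, Ff Qq Uu, Ff qq Uu}

F/I-1 un ·: FF|Ff
F/I-2 un ·: FF|Ff
F/II-1 un I-1×I-2: FF|Ff
F/II-2 un ·: FF|Ff
F/II-3 un I-1×I-2: FF|Ff
F/II-4 un I-1×I-2: FF|Ff
F/III-1 un II-2×II-1: FF|Ff
F/III-2 ? II-2×II-1: FF|Ff|ff
⇒ F over [I-1,I-2,II-1,II-2,II-3,II-4,III-1,III-2]: 185 consistent
Q/I-1 un ·: QQ|Qq
Q/I-2 ? ·: QQ|Qq|qq
Q/II-1 un I-1×I-2: QQ|Qq
Q/II-2 un ·: QQ|Qq
Q/II-3 un I-1×I-2: QQ|Qq
Q/II-4 un I-1×I-2: QQ|Qq
Q/III-1 un II-2×II-1: QQ|Qq
Q/III-2 ? II-2×II-1: QQ|Qq|qq
⇒ Q over [I-1,I-2,II-1,II-2,II-3,II-4,III-1,III-2]: 205 consistent
U/I-1 ? ·: Uu|uu
U/I-2 un ·: Uu
U/II-1 ? I-1×I-2: Uu|uu
U/II-2 ? ·: Uu|uu
U/II-3 aff I-1×I-2: uu
U/II-4 aff I-1×I-2: uu
U/III-1 ? II-2×II-1: UU|Uu|uu
U/III-2 aff II-2×II-1: uu
⇒ U over [I-1,I-2,II-1,II-2,II-3,II-4,III-1,III-2]: 16 consistent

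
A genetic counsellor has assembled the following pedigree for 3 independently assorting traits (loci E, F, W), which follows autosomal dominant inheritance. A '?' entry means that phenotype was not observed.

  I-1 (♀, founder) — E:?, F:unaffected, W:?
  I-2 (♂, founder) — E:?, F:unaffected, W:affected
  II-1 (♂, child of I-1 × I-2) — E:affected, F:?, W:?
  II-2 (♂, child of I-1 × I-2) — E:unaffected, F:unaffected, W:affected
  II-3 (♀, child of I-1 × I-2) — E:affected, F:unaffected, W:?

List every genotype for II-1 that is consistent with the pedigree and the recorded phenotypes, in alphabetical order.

E/I-1 ? ·: ee|Ee
E/I-2 ? ·: ee|Ee
E/II-1 aff I-1×I-2: Ee|EE
E/II-2 un I-1×I-2: ee
E/II-3 aff I-1×I-2: Ee|EE
⇒ E over [I-1,I-2,II-1,II-2,II-3]: 6 consistent
F/I-1 un ·: ff
F/I-2 un ·: ff
F/II-1 ? I-1×I-2: ff
F/II-2 un I-1×I-2: ff
F/II-3 un I-1×I-2: ff
⇒ F over [I-1,I-2,II-1,II-2,II-3]: 1 consistent
W/I-1 ? ·: ww|Ww|WW
W/I-2 aff ·: Ww|WW
W/II-1 ? I-1×I-2: ww|Ww|WW
W/II-2 aff I-1×I-2: Ww|WW
W/II-3 ? I-1×I-2: ww|Ww|WW
⇒ W over [I-1,I-2,II-1,II-2,II-3]: 40 consistent

II-1 ∈ {EE ff WW, EE ff Ww, EE ff ww, Ee ff WW, Ee ff Ww, Ee ff ww}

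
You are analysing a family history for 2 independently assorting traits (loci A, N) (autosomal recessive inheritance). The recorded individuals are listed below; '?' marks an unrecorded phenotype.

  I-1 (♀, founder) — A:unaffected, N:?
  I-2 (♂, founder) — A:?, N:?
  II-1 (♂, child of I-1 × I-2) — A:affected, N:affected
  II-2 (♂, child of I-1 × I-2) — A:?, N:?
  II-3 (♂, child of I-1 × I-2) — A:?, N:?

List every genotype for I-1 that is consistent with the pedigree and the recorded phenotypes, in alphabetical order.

I-1 ∈ {Aa Nn, Aa nn}

A/I-1 un ·: Aa
A/I-2 ? ·: Aa|aa
A/II-1 aff I-1×I-2: aa
A/II-2 ? I-1×I-2: AA|Aa|aa
A/II-3 ? I-1×I-2: AA|Aa|aa
⇒ A over [I-1,I-2,II-1,II-2,II-3]: 13 consistent
N/I-1 ? ·: Nn|nn
N/I-2 ? ·: Nn|nn
N/II-1 aff I-1×I-2: nn
N/II-2 ? I-1×I-2: NN|Nn|nn
N/II-3 ? I-1×I-2: NN|Nn|nn
⇒ N over [I-1,I-2,II-1,II-2,II-3]: 18 consistent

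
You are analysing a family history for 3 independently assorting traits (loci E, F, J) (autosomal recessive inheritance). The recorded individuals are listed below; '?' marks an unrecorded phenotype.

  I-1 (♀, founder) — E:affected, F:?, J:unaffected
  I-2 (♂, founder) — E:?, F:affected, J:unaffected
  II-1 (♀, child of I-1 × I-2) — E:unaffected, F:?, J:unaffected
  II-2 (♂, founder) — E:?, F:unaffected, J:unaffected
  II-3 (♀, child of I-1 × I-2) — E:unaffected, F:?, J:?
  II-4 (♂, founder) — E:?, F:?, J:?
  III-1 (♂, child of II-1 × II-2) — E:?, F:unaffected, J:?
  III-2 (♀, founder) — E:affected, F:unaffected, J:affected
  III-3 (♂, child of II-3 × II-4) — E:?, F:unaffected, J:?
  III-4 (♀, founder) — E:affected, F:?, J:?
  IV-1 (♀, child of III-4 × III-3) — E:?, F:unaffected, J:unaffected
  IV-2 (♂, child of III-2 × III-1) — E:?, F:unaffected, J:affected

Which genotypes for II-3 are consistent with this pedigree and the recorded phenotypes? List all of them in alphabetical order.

E/I-1 aff ·: ee
E/I-2 ? ·: EE|Ee
E/II-1 un I-1×I-2: Ee
E/II-2 ? ·: EE|Ee|ee
E/II-3 un I-1×I-2: Ee
E/II-4 ? ·: EE|Ee|ee
E/III-1 ? II-1×II-2: EE|Ee|ee
E/III-2 aff ·: ee
E/III-3 ? II-3×II-4: EE|Ee|ee
E/III-4 aff ·: ee
E/IV-1 ? III-4×III-3: Ee|ee
E/IV-2 ? III-2×III-1: Ee|ee
⇒ E over [I-1,I-2,II-1,II-2,II-3,II-4,III-1,III-2,III-3,III-4,IV-1,IV-2]: 200 consistent
F/I-1 ? ·: FF|Ff|ff
F/I-2 aff ·: ff
F/II-1 ? I-1×I-2: Ff|ff
F/II-2 un ·: FF|Ff
F/II-3 ? I-1×I-2: Ff|ff
F/II-4 ? ·: FF|Ff|ff
F/III-1 un II-1×II-2: FF|Ff
F/III-2 un ·: FF|Ff
F/III-3 un II-3×II-4: FF|Ff
F/III-4 ? ·: FF|Ff|ff
F/IV-1 un III-4×III-3: FF|Ff
F/IV-2 un III-2×III-1: FF|Ff
⇒ F over [I-1,I-2,II-1,II-2,II-3,II-4,III-1,III-2,III-3,III-4,IV-1,IV-2]: 1128 consistent
J/I-1 un ·: JJ|Jj
J/I-2 un ·: JJ|Jj
J/II-1 un I-1×I-2: JJ|Jj
J/II-2 un ·: JJ|Jj
J/II-3 ? I-1×I-2: JJ|Jj|jj
J/II-4 ? ·: JJ|Jj|jj
J/III-1 ? II-1×II-2: Jj|jj
J/III-2 aff ·: jj
J/III-3 ? II-3×II-4: JJ|Jj|jj
J/III-4 ? ·: JJ|Jj|jj
J/IV-1 un III-4×III-3: JJ|Jj
J/IV-2 aff III-2×III-1: jj
⇒ J over [I-1,I-2,II-1,II-2,II-3,II-4,III-1,III-2,III-3,III-4,IV-1,IV-2]: 614 consistent

II-3 ∈ {Ee Ff JJ, Ee Ff Jj, Ee Ff jj, Ee ff JJ, Ee ff Jj, Ee ff jj}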